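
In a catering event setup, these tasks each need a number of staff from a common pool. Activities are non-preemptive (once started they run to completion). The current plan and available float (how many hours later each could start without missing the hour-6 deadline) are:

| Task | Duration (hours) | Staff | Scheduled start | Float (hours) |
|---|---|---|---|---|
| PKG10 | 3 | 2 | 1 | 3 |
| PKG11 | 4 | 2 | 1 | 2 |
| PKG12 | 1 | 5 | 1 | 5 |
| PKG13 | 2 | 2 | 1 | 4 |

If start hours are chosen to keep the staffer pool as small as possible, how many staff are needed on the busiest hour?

5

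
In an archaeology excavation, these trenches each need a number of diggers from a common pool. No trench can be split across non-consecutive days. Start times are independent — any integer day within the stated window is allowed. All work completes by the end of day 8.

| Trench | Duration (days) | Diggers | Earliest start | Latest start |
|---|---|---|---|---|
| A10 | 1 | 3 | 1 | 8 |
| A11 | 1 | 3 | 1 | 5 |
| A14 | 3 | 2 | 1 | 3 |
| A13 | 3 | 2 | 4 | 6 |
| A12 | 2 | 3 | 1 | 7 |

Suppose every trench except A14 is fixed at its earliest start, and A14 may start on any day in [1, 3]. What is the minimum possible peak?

9

A14@1: d1:11  d2:5  d3:2  d4:2  d5:2  d6:2  d7:0  d8:0 → peak 11
A14@2: d1:9  d2:5  d3:2  d4:4  d5:2  d6:2  d7:0  d8:0 → peak 9
A14@3: d1:9  d2:3  d3:2  d4:4  d5:4  d6:2  d7:0  d8:0 → peak 9
Best is A14@2, peak 9.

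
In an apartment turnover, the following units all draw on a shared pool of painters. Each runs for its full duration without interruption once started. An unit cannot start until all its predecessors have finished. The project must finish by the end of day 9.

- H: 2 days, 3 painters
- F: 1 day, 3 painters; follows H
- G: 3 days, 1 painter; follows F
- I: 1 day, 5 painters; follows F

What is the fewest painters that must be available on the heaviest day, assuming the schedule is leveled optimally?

5

Early-start (H@1, F@3, G@4, I@4) gives peak 6: d1:3  d2:3  d3:3  d4:6  d5:1  d6:1  d7:0  d8:0  d9:0.
Shift I→7.
Schedule H@1, F@3, G@4, I@7: d1:3  d2:3  d3:3  d4:1  d5:1  d6:1  d7:5  d8:0  d9:0 — peak 5.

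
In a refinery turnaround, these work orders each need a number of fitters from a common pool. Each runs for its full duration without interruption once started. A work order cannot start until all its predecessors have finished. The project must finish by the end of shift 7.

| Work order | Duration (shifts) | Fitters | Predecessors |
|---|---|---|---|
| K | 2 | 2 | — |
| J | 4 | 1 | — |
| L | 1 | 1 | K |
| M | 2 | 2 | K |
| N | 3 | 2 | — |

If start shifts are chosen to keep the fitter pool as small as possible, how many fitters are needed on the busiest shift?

Early-start (K@1, J@1, L@3, M@3, N@1) gives peak 6: s1:5  s2:5  s3:6  s4:3  s5:0  s6:0  s7:0.
Shift L→5, N→5.
Schedule K@1, J@1, L@5, M@3, N@5: s1:3  s2:3  s3:3  s4:3  s5:3  s6:2  s7:2 — peak 3.
Total fitter-shifts = 19 over 7 shifts ⇒ peak ≥ ⌈19/7⌉ = 3, so 3 is optimal.

3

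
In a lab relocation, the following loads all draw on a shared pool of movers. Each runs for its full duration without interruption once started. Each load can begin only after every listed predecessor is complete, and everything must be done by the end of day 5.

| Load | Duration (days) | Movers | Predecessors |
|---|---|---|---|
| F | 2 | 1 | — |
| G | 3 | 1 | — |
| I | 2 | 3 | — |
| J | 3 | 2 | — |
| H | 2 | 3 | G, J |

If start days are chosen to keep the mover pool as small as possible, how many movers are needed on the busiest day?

6

Early-start (F@1, G@1, I@1, J@1, H@4) gives peak 7: d1:7  d2:7  d3:3  d4:3  d5:3.
Shift I→3.
Schedule F@1, G@1, I@3, J@1, H@4: d1:4  d2:4  d3:6  d4:6  d5:3 — peak 6.
No arrangement of the 16 feasible schedules does better.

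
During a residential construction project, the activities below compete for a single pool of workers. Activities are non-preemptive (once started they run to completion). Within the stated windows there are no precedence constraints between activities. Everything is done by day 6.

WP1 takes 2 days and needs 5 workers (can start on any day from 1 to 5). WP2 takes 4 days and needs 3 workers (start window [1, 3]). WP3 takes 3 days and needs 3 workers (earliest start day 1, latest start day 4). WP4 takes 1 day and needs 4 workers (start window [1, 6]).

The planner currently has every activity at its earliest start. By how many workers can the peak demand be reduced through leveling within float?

Early-start peak: d1:15  d2:11  d3:6  d4:3  d5:0  d6:0 ⇒ 15.
Leveled (WP1@1, WP2@3, WP3@3, WP4@6): d1:5  d2:5  d3:6  d4:6  d5:6  d6:7 ⇒ 7.
Reduction 15 − 7 = 8.

8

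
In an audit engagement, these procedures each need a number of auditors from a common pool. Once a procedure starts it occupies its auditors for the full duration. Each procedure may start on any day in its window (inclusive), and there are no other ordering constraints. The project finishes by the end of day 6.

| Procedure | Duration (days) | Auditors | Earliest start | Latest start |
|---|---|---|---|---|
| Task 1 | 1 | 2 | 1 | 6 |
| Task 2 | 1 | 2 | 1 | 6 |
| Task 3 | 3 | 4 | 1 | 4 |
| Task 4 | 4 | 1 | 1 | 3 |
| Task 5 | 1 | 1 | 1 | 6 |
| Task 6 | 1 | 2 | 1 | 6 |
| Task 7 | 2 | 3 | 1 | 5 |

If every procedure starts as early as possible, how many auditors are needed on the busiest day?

15

Early-start schedule: Task 1@1, Task 2@1, Task 3@1, Task 4@1, Task 5@1, Task 6@1, Task 7@1.
Load per day: day 1: 15, day 2: 8, day 3: 5, day 4: 1, day 5: 0, day 6: 0.
Peak is 15.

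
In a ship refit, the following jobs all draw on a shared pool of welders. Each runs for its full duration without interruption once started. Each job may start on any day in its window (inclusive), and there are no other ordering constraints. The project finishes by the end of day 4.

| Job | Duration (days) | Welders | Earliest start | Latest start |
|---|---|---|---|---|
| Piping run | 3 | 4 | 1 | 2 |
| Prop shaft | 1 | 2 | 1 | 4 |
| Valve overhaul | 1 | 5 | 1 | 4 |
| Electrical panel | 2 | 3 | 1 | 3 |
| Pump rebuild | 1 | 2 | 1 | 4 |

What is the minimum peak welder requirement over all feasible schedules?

7

Early-start (Piping run@1, Prop shaft@1, Valve overhaul@1, Electrical panel@1, Pump rebuild@1) gives peak 16: d1:16  d2:7  d3:4  d4:0.
Shift Valve overhaul→4, Electrical panel→2, Pump rebuild→4.
Schedule Piping run@1, Prop shaft@1, Valve overhaul@4, Electrical panel@2, Pump rebuild@4: d1:6  d2:7  d3:7  d4:7 — peak 7.
Total welder-days = 27 over 4 days ⇒ peak ≥ ⌈27/4⌉ = 7, so 7 is optimal.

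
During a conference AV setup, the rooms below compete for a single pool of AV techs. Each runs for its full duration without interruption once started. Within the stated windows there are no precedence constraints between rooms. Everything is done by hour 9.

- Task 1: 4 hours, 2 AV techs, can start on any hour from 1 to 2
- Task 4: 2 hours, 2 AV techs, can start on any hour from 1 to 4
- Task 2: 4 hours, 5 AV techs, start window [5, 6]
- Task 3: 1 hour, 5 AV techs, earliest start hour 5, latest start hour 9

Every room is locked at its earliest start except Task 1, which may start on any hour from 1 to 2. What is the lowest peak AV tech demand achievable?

10

Task 1@1: h1:4  h2:4  h3:2  h4:2  h5:10  h6:5  h7:5  h8:5  h9:0 → peak 10
Task 1@2: h1:2  h2:4  h3:2  h4:2  h5:12  h6:5  h7:5  h8:5  h9:0 → peak 12
Best is Task 1@1, peak 10.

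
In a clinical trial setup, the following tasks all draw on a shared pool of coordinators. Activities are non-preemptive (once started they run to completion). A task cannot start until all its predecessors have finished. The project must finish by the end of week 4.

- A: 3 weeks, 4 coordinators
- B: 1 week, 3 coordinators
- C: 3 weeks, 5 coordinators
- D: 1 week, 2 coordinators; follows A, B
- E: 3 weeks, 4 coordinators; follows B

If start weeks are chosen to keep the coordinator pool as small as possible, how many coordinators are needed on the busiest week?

Schedule A@1, B@1, C@1, D@4, E@2: w1:12  w2:13  w3:13  w4:6 — peak 13.
No arrangement of the 2 feasible schedules does better.

13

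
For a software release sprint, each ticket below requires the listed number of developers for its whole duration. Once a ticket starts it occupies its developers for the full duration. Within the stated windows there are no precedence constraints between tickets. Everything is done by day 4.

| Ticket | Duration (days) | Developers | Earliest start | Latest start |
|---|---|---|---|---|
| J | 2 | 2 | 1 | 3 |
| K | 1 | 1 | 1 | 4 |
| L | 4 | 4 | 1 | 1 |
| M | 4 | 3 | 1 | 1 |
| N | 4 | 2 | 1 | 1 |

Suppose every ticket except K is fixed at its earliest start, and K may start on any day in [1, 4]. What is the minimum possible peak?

K@1: d1:12  d2:11  d3:9  d4:9 → peak 12
K@2: d1:11  d2:12  d3:9  d4:9 → peak 12
K@3: d1:11  d2:11  d3:10  d4:9 → peak 11
K@4: d1:11  d2:11  d3:9  d4:10 → peak 11
Best is K@3, peak 11.

11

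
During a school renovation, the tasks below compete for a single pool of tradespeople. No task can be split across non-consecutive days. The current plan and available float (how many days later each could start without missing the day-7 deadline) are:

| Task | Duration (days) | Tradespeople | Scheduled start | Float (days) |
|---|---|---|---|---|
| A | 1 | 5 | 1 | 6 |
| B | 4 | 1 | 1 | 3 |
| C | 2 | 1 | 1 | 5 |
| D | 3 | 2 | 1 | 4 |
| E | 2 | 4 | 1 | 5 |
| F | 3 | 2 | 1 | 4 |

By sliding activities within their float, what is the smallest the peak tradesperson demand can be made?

Early-start (A@1, B@1, C@1, D@1, E@1, F@1) gives peak 15: d1:15  d2:10  d3:5  d4:1  d5:0  d6:0  d7:0.
Shift B→2, C→5, D→2, E→6, F→2.
Schedule A@1, B@2, C@5, D@2, E@6, F@2: d1:5  d2:5  d3:5  d4:5  d5:2  d6:5  d7:4 — peak 5.
Total tradesperson-days = 31 over 7 days ⇒ peak ≥ ⌈31/7⌉ = 5, so 5 is optimal.

5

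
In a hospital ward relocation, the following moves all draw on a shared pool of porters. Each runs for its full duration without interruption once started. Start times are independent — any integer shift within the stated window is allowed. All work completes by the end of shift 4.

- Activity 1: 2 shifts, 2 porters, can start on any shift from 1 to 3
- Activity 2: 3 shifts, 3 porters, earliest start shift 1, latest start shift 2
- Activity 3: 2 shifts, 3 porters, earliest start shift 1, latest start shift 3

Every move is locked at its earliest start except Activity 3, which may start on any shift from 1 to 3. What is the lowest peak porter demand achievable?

Activity 3@1: s1:8  s2:8  s3:3  s4:0 → peak 8
Activity 3@2: s1:5  s2:8  s3:6  s4:0 → peak 8
Activity 3@3: s1:5  s2:5  s3:6  s4:3 → peak 6
Best is Activity 3@3, peak 6.

6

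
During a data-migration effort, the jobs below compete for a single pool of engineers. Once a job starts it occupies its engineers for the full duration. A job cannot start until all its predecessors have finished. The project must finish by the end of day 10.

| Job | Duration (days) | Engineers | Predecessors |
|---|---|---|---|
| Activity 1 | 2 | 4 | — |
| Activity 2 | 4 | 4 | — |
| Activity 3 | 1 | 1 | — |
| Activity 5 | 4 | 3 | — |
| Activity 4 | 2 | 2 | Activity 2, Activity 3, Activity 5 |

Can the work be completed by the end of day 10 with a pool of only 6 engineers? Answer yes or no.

yes

Schedule Activity 1@9, Activity 2@1, Activity 3@1, Activity 5@5, Activity 4@9: d1:5  d2:4  d3:4  d4:4  d5:3  d6:3  d7:3  d8:3  d9:6  d10:6 — peak 6 ≤ 6.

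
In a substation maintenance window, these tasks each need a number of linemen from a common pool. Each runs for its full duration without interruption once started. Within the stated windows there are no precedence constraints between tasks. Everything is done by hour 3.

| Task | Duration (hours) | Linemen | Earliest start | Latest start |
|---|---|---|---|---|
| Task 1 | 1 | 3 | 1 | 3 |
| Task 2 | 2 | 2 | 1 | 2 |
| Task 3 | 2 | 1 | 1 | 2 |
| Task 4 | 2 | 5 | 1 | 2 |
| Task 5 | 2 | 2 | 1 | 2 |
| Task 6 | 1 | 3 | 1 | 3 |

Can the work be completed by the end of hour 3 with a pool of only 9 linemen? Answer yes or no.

no

The minimum achievable peak is 10; 9 < 10, so no feasible schedule stays within the cap.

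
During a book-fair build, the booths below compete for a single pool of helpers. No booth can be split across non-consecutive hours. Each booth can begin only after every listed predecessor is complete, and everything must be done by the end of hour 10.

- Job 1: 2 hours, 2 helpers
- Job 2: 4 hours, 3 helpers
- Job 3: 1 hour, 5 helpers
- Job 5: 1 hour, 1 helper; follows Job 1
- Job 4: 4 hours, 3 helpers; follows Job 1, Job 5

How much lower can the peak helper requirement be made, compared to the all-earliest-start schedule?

Early-start peak: h1:10  h2:5  h3:4  h4:6  h5:3  h6:3  h7:3  h8:0  h9:0  h10:0 ⇒ 10.
Leveled (Job 1@1, Job 2@1, Job 3@5, Job 5@3, Job 4@6): h1:5  h2:5  h3:4  h4:3  h5:5  h6:3  h7:3  h8:3  h9:3  h10:0 ⇒ 5.
Reduction 10 − 5 = 5.

5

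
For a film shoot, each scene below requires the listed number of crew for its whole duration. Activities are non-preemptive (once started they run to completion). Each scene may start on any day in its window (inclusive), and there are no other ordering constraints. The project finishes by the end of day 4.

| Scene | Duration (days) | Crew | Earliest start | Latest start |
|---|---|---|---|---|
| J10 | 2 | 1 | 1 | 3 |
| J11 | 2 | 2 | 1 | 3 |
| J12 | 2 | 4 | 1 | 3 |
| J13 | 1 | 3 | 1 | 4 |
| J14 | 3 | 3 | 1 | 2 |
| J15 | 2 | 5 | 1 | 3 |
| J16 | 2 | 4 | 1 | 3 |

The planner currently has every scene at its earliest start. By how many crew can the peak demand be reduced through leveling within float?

Early-start peak: d1:22  d2:19  d3:3  d4:0 ⇒ 22.
Leveled (J10@1, J11@1, J12@3, J13@1, J14@2, J15@1, J16@3): d1:11  d2:11  d3:11  d4:11 ⇒ 11.
Reduction 22 − 11 = 11.

11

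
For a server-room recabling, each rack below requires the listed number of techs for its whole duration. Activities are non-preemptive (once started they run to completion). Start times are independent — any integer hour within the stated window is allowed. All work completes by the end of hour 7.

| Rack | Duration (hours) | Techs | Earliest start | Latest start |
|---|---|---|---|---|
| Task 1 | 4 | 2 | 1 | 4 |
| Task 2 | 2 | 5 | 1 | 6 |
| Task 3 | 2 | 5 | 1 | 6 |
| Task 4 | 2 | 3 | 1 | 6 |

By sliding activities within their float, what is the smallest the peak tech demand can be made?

7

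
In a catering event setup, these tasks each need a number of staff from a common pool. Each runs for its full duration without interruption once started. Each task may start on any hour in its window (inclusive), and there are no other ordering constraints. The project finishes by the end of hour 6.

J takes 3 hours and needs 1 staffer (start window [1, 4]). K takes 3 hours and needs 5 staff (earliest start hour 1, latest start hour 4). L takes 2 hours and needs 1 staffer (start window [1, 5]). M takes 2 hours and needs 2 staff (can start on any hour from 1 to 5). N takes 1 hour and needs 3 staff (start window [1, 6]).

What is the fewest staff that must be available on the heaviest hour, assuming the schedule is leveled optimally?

Early-start (J@1, K@1, L@1, M@1, N@1) gives peak 12: h1:12  h2:9  h3:6  h4:0  h5:0  h6:0.
Shift K→4, N→3.
Schedule J@1, K@4, L@1, M@1, N@3: h1:4  h2:4  h3:4  h4:5  h5:5  h6:5 — peak 5.
Total staffer-hours = 27 over 6 hours ⇒ peak ≥ ⌈27/6⌉ = 5, so 5 is optimal.

5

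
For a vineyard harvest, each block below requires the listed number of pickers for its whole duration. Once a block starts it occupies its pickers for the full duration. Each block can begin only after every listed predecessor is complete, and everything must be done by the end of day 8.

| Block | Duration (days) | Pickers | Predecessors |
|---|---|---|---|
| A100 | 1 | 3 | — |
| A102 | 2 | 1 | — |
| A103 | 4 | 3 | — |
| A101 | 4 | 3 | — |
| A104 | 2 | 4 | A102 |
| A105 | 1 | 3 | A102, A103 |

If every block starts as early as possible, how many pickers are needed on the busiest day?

10

Early-start schedule: A100@1, A102@1, A103@1, A101@1, A104@3, A105@5.
Load per day: day 1: 10, day 2: 7, day 3: 10, day 4: 10, day 5: 3, day 6: 0, day 7: 0, day 8: 0.
Peak is 10.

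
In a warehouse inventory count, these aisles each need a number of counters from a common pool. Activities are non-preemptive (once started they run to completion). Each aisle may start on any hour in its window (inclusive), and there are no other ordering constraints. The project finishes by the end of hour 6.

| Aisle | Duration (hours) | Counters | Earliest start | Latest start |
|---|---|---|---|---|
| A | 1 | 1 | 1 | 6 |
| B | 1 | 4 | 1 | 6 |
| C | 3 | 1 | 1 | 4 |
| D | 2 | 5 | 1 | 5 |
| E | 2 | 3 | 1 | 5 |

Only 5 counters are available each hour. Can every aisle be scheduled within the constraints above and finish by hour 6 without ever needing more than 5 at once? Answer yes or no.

Schedule A@1, B@1, C@2, D@5, E@2: h1:5  h2:4  h3:4  h4:1  h5:5  h6:5 — peak 5 ≤ 5.

yes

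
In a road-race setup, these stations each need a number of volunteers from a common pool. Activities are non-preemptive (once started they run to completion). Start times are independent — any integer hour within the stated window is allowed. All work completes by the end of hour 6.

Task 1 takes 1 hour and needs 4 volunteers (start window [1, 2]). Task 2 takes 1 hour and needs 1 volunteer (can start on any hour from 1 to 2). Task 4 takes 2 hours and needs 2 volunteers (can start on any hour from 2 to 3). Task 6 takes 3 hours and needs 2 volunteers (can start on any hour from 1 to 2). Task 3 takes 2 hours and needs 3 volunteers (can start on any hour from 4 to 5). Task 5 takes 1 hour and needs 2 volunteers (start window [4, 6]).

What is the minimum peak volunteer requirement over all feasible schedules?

Early-start (Task 1@1, Task 2@1, Task 4@2, Task 6@1, Task 3@4, Task 5@4) gives peak 7: h1:7  h2:4  h3:4  h4:5  h5:3  h6:0.
Shift Task 6→2, Task 5→5.
Schedule Task 1@1, Task 2@1, Task 4@2, Task 6@2, Task 3@4, Task 5@5: h1:5  h2:4  h3:4  h4:5  h5:5  h6:0 — peak 5.

5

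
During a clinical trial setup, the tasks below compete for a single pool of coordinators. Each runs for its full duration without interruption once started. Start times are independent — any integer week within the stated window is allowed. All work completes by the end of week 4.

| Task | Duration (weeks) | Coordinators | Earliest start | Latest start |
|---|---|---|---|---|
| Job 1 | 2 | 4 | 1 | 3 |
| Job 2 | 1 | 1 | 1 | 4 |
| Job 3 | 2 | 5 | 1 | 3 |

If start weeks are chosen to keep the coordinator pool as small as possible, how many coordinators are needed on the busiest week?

5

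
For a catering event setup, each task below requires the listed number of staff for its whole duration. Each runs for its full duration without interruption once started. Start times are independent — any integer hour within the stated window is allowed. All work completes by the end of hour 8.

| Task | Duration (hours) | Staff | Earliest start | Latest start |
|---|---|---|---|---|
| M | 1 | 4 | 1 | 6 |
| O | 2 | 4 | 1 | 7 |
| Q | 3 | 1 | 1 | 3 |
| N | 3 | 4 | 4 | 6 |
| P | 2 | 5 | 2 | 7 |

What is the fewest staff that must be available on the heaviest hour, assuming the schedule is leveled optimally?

5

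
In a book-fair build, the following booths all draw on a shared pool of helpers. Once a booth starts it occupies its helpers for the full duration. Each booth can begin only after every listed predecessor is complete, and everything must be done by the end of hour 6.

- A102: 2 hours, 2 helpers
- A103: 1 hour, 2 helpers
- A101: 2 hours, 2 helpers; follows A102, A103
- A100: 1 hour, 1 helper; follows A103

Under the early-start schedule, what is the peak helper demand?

Early-start schedule: A102@1, A103@1, A101@3, A100@2.
Load per hour: hour 1: 4, hour 2: 3, hour 3: 2, hour 4: 2, hour 5: 0, hour 6: 0.
Peak is 4.

4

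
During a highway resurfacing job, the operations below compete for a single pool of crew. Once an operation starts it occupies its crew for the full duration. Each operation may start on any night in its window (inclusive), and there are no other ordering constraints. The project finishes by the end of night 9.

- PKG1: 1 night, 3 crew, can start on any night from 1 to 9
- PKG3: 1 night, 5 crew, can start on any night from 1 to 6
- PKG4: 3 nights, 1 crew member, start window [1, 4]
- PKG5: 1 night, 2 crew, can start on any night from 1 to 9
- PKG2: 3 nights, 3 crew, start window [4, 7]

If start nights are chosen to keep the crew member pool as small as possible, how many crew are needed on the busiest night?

5

Early-start (PKG1@1, PKG3@1, PKG4@1, PKG5@1, PKG2@4) gives peak 11: n1:11  n2:1  n3:1  n4:3  n5:3  n6:3  n7:0  n8:0  n9:0.
Shift PKG3→2, PKG4→3.
Schedule PKG1@1, PKG3@2, PKG4@3, PKG5@1, PKG2@4: n1:5  n2:5  n3:1  n4:4  n5:4  n6:3  n7:0  n8:0  n9:0 — peak 5.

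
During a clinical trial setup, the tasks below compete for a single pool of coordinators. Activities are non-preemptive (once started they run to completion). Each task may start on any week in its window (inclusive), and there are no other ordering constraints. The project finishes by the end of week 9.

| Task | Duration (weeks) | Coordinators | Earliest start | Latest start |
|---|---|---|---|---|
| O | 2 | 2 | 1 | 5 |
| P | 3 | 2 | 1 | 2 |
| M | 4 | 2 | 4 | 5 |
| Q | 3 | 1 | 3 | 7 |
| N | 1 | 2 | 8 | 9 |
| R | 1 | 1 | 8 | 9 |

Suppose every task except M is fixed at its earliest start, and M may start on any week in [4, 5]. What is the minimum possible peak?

4

M@4: w1:4  w2:4  w3:3  w4:3  w5:3  w6:2  w7:2  w8:3  w9:0 → peak 4
M@5: w1:4  w2:4  w3:3  w4:1  w5:3  w6:2  w7:2  w8:5  w9:0 → peak 5
Best is M@4, peak 4.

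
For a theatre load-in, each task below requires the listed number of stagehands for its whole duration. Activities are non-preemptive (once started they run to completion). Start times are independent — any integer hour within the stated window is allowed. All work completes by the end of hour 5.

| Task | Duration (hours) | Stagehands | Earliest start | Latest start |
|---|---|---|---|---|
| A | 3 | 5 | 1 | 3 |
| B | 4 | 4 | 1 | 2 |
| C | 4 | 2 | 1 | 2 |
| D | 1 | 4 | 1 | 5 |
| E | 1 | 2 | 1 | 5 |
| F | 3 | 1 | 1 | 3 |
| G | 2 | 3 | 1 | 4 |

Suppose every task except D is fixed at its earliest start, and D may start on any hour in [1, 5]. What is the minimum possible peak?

D@1: h1:21  h2:15  h3:12  h4:6  h5:0 → peak 21
D@2: h1:17  h2:19  h3:12  h4:6  h5:0 → peak 19
D@3: h1:17  h2:15  h3:16  h4:6  h5:0 → peak 17
D@4: h1:17  h2:15  h3:12  h4:10  h5:0 → peak 17
D@5: h1:17  h2:15  h3:12  h4:6  h5:4 → peak 17
Best is D@3, peak 17.

17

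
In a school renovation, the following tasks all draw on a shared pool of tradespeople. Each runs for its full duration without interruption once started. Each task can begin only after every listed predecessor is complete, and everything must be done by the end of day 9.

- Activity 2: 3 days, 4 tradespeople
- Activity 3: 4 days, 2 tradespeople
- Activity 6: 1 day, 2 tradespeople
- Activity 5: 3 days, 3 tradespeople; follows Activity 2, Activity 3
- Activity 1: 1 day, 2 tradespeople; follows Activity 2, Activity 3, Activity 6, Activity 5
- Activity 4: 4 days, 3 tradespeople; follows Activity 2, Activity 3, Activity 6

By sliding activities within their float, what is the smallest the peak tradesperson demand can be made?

Early-start (Activity 2@1, Activity 3@1, Activity 6@1, Activity 5@5, Activity 1@8, Activity 4@5) gives peak 8: d1:8  d2:6  d3:6  d4:2  d5:6  d6:6  d7:6  d8:5  d9:0.
Shift Activity 6→4.
Schedule Activity 2@1, Activity 3@1, Activity 6@4, Activity 5@5, Activity 1@8, Activity 4@5: d1:6  d2:6  d3:6  d4:4  d5:6  d6:6  d7:6  d8:5  d9:0 — peak 6.

6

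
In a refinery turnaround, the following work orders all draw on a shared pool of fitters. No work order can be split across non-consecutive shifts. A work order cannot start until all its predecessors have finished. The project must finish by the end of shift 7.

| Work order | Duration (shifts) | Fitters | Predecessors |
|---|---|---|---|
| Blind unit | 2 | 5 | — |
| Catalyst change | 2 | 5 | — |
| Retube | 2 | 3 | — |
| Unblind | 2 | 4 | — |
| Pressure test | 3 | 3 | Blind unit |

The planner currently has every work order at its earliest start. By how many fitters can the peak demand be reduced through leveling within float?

9

Early-start peak: s1:17  s2:17  s3:3  s4:3  s5:3  s6:0  s7:0 ⇒ 17.
Leveled (Blind unit@1, Catalyst change@3, Retube@1, Unblind@5, Pressure test@3): s1:8  s2:8  s3:8  s4:8  s5:7  s6:4  s7:0 ⇒ 8.
Reduction 17 − 8 = 9.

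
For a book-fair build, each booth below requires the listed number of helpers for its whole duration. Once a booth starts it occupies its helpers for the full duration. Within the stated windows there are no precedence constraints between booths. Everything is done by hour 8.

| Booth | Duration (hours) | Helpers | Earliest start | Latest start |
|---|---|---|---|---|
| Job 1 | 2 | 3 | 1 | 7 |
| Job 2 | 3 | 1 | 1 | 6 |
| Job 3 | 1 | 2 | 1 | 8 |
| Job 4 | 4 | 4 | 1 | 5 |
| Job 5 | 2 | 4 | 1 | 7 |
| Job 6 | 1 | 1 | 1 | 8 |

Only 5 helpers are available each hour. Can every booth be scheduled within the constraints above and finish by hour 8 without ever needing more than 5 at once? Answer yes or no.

Schedule Job 1@1, Job 2@2, Job 3@1, Job 4@3, Job 5@7, Job 6@2: h1:5  h2:5  h3:5  h4:5  h5:4  h6:4  h7:4  h8:4 — peak 5 ≤ 5.

yes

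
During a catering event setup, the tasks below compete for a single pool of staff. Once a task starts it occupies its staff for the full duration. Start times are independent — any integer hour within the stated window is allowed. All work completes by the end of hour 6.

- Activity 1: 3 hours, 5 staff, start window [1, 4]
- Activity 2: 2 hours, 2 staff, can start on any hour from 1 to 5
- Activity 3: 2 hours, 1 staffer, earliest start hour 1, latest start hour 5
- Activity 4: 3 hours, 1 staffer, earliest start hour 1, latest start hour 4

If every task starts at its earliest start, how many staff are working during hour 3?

At early start, hour 3 has: Activity 1, Activity 4.
Demand: 5 + 1 = 6.

6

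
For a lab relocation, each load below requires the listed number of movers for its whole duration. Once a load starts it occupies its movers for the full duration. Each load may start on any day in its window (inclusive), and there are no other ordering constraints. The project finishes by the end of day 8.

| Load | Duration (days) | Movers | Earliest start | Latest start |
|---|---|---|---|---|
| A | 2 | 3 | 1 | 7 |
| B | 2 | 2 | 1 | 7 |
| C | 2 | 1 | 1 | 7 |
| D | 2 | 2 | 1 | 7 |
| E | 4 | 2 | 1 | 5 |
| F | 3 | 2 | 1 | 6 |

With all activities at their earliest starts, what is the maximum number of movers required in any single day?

Early-start schedule: A@1, B@1, C@1, D@1, E@1, F@1.
Load per day: day 1: 12, day 2: 12, day 3: 4, day 4: 2, day 5: 0, day 6: 0, day 7: 0, day 8: 0.
Peak is 12.

12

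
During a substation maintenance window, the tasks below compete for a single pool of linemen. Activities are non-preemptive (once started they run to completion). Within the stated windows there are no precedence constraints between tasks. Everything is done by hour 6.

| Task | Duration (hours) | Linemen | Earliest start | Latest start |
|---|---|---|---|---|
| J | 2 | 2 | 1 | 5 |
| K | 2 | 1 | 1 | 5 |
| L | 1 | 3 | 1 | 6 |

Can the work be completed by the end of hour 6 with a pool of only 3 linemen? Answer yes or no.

Schedule J@1, K@1, L@3: h1:3  h2:3  h3:3  h4:0  h5:0  h6:0 — peak 3 ≤ 3.

yes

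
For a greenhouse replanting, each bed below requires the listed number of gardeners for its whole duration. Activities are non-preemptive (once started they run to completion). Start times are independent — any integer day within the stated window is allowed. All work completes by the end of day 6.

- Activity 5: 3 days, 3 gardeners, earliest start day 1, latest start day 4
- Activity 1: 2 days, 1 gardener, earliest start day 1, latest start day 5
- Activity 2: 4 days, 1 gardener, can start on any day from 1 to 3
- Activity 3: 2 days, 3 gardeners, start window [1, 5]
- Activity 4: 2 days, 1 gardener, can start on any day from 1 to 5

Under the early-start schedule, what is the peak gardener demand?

Early-start schedule: Activity 5@1, Activity 1@1, Activity 2@1, Activity 3@1, Activity 4@1.
Load per day: day 1: 9, day 2: 9, day 3: 4, day 4: 1, day 5: 0, day 6: 0.
Peak is 9.

9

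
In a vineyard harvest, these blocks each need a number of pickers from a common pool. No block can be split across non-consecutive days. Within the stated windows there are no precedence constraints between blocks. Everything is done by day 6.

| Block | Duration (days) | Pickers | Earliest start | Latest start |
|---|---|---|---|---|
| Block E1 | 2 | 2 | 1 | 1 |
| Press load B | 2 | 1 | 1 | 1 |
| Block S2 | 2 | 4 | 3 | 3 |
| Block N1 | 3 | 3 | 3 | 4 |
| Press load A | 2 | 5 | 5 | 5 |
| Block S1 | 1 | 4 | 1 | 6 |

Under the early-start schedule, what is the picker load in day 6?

At early start, day 6 has: Press load A.
Demand: 5 = 5.

5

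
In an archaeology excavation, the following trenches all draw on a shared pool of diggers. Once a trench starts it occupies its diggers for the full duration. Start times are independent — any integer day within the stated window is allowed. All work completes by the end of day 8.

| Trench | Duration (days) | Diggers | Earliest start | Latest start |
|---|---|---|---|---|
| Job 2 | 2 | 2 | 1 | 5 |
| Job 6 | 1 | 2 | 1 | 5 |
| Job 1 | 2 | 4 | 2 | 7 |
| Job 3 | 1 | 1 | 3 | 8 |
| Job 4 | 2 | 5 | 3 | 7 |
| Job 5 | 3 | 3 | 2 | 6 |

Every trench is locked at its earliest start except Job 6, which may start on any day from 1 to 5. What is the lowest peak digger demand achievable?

13

Job 6@1: d1:4  d2:9  d3:13  d4:8  d5:0  d6:0  d7:0  d8:0 → peak 13
Job 6@2: d1:2  d2:11  d3:13  d4:8  d5:0  d6:0  d7:0  d8:0 → peak 13
Job 6@3: d1:2  d2:9  d3:15  d4:8  d5:0  d6:0  d7:0  d8:0 → peak 15
Job 6@4: d1:2  d2:9  d3:13  d4:10  d5:0  d6:0  d7:0  d8:0 → peak 13
Job 6@5: d1:2  d2:9  d3:13  d4:8  d5:2  d6:0  d7:0  d8:0 → peak 13
Best is Job 6@1, peak 13.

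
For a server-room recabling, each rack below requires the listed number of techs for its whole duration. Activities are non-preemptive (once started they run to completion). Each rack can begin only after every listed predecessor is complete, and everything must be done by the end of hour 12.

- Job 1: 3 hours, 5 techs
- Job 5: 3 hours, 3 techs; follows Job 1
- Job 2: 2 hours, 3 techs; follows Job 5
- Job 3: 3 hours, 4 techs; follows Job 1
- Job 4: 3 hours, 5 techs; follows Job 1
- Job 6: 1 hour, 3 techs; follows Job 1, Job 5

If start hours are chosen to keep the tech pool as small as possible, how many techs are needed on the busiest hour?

Early-start (Job 1@1, Job 5@4, Job 2@7, Job 3@4, Job 4@4, Job 6@7) gives peak 12: h1:5  h2:5  h3:5  h4:12  h5:12  h6:12  h7:6  h8:3  h9:0  h10:0  h11:0  h12:0.
Shift Job 4→9.
Schedule Job 1@1, Job 5@4, Job 2@7, Job 3@4, Job 4@9, Job 6@7: h1:5  h2:5  h3:5  h4:7  h5:7  h6:7  h7:6  h8:3  h9:5  h10:5  h11:5  h12:0 — peak 7.

7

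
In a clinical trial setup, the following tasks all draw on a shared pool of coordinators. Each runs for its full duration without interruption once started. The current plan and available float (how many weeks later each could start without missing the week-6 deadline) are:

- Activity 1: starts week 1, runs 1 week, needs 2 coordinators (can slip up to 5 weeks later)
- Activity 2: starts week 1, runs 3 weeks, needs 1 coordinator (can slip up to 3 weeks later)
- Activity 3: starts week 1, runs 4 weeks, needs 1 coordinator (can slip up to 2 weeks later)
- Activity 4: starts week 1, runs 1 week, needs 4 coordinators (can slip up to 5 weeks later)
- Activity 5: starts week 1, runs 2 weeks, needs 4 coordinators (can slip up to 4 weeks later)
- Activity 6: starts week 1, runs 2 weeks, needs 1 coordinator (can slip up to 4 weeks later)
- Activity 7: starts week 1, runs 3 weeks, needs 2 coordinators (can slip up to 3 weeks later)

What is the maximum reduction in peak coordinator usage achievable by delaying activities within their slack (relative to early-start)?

Early-start peak: w1:15  w2:9  w3:4  w4:1  w5:0  w6:0 ⇒ 15.
Leveled (Activity 1@1, Activity 2@1, Activity 3@2, Activity 4@4, Activity 5@5, Activity 6@2, Activity 7@1): w1:5  w2:5  w3:5  w4:5  w5:5  w6:4 ⇒ 5.
Reduction 15 − 5 = 10.

10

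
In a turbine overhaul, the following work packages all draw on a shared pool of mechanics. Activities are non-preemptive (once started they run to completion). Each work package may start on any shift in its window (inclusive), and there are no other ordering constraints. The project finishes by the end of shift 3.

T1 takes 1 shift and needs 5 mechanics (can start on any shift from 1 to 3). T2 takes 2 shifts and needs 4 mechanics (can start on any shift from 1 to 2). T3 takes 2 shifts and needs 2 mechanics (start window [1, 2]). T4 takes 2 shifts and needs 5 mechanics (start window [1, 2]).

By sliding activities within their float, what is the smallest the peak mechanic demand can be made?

Early-start (T1@1, T2@1, T3@1, T4@1) gives peak 16: s1:16  s2:11  s3:0.
Shift T4→2.
Schedule T1@1, T2@1, T3@1, T4@2: s1:11  s2:11  s3:5 — peak 11.
No arrangement of the 24 feasible schedules does better.

11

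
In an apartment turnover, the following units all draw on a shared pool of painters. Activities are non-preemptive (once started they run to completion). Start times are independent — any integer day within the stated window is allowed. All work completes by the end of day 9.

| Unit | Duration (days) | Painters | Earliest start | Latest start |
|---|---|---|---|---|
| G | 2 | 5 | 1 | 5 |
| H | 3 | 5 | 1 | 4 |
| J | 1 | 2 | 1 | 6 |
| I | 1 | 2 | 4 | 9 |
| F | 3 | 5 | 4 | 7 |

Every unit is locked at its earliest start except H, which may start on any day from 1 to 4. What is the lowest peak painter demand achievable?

H@1: d1:12  d2:10  d3:5  d4:7  d5:5  d6:5  d7:0  d8:0  d9:0 → peak 12
H@2: d1:7  d2:10  d3:5  d4:12  d5:5  d6:5  d7:0  d8:0  d9:0 → peak 12
H@3: d1:7  d2:5  d3:5  d4:12  d5:10  d6:5  d7:0  d8:0  d9:0 → peak 12
H@4: d1:7  d2:5  d3:0  d4:12  d5:10  d6:10  d7:0  d8:0  d9:0 → peak 12
Best is H@1, peak 12.

12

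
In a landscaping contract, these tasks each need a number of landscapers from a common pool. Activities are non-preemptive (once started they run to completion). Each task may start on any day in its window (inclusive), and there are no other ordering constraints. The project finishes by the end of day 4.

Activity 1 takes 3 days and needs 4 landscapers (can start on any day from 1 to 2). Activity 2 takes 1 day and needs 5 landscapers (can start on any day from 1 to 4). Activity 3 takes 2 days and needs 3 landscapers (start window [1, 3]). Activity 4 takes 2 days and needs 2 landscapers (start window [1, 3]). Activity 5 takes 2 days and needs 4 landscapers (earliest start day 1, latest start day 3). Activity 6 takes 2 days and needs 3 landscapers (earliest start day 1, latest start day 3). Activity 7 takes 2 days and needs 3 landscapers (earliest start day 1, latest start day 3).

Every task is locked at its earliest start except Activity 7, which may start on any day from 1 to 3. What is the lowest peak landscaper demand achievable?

21

Activity 7@1: d1:24  d2:19  d3:4  d4:0 → peak 24
Activity 7@2: d1:21  d2:19  d3:7  d4:0 → peak 21
Activity 7@3: d1:21  d2:16  d3:7  d4:3 → peak 21
Best is Activity 7@2, peak 21.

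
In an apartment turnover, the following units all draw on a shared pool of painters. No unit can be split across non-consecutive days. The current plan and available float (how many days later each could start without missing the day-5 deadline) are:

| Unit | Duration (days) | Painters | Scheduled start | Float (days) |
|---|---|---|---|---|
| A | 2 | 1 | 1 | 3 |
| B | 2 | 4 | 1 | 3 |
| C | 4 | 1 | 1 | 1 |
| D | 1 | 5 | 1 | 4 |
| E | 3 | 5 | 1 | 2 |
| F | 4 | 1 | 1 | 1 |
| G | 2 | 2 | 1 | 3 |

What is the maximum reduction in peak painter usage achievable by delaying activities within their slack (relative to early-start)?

10

Early-start peak: d1:19  d2:14  d3:7  d4:2  d5:0 ⇒ 19.
Leveled (A@1, B@4, C@1, D@5, E@1, F@1, G@3): d1:8  d2:8  d3:9  d4:8  d5:9 ⇒ 9.
Reduction 19 − 9 = 10.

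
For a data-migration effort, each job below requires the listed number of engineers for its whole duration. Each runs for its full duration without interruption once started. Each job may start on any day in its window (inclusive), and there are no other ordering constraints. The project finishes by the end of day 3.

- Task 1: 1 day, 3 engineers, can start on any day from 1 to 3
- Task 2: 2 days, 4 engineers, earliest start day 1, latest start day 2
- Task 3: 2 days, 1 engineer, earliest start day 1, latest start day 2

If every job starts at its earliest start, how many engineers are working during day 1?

At early start, day 1 has: Task 1, Task 2, Task 3.
Demand: 3 + 4 + 1 = 8.

8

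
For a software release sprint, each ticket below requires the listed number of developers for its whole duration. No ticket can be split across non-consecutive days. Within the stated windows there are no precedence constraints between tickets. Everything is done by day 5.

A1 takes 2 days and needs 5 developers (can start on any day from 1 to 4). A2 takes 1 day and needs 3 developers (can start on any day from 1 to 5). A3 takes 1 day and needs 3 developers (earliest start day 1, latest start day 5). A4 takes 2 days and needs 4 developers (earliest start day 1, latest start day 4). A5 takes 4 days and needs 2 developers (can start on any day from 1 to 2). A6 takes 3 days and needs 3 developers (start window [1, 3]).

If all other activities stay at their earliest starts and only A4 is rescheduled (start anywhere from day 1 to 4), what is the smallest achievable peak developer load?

16

A4@1: d1:20  d2:14  d3:5  d4:2  d5:0 → peak 20
A4@2: d1:16  d2:14  d3:9  d4:2  d5:0 → peak 16
A4@3: d1:16  d2:10  d3:9  d4:6  d5:0 → peak 16
A4@4: d1:16  d2:10  d3:5  d4:6  d5:4 → peak 16
Best is A4@2, peak 16.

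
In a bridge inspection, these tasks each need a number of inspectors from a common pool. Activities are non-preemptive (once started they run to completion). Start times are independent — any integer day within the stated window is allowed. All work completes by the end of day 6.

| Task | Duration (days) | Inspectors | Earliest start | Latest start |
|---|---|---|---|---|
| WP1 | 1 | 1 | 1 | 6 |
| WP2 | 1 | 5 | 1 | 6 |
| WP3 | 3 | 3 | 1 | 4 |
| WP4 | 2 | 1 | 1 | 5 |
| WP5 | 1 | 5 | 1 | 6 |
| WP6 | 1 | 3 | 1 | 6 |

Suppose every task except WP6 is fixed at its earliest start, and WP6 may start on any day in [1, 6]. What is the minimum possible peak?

WP6@1: d1:18  d2:4  d3:3  d4:0  d5:0  d6:0 → peak 18
WP6@2: d1:15  d2:7  d3:3  d4:0  d5:0  d6:0 → peak 15
WP6@3: d1:15  d2:4  d3:6  d4:0  d5:0  d6:0 → peak 15
WP6@4: d1:15  d2:4  d3:3  d4:3  d5:0  d6:0 → peak 15
WP6@5: d1:15  d2:4  d3:3  d4:0  d5:3  d6:0 → peak 15
WP6@6: d1:15  d2:4  d3:3  d4:0  d5:0  d6:3 → peak 15
Best is WP6@2, peak 15.

15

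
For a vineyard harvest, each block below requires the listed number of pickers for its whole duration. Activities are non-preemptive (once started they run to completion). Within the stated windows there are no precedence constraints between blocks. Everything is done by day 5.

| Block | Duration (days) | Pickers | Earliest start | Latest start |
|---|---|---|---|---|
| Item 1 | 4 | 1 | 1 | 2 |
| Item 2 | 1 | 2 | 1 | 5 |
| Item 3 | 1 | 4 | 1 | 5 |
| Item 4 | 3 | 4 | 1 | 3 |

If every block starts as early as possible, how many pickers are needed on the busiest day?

Early-start schedule: Item 1@1, Item 2@1, Item 3@1, Item 4@1.
Load per day: day 1: 11, day 2: 5, day 3: 5, day 4: 1, day 5: 0.
Peak is 11.

11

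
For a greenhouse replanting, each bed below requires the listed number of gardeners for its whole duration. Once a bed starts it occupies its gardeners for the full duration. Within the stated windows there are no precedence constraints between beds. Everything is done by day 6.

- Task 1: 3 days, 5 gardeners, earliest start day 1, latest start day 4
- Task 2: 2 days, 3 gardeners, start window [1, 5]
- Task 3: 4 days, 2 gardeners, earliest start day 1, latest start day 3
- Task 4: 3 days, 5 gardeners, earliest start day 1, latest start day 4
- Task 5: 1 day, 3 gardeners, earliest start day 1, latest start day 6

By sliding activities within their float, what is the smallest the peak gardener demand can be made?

10

Early-start (Task 1@1, Task 2@1, Task 3@1, Task 4@1, Task 5@1) gives peak 18: d1:18  d2:15  d3:12  d4:2  d5:0  d6:0.
Shift Task 4→4, Task 5→3.
Schedule Task 1@1, Task 2@1, Task 3@1, Task 4@4, Task 5@3: d1:10  d2:10  d3:10  d4:7  d5:5  d6:5 — peak 10.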